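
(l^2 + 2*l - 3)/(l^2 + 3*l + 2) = (l^2 + 2*l - 3)/(l^2 + 3*l + 2)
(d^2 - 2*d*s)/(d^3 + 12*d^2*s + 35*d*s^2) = (d - 2*s)/(d^2 + 12*d*s + 35*s^2)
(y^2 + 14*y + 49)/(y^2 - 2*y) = (y^2 + 14*y + 49)/(y*(y - 2))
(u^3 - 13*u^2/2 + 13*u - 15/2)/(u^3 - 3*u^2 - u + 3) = (u - 5/2)/(u + 1)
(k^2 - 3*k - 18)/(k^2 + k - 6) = (k - 6)/(k - 2)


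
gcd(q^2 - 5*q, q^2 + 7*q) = q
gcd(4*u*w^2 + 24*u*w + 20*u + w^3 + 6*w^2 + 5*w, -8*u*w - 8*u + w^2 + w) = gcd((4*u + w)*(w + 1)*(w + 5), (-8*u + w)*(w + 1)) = w + 1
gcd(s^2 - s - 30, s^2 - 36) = s - 6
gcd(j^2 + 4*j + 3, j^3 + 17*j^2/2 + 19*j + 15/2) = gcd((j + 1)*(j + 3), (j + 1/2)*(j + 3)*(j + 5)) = j + 3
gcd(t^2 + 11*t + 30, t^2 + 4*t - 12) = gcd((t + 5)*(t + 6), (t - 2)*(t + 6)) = t + 6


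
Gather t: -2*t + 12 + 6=18 - 2*t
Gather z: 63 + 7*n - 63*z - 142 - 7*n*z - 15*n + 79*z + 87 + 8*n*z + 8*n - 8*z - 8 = z*(n + 8)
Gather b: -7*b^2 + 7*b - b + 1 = -7*b^2 + 6*b + 1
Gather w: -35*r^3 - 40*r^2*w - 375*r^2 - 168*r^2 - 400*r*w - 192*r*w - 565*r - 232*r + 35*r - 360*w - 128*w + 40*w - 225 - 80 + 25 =-35*r^3 - 543*r^2 - 762*r + w*(-40*r^2 - 592*r - 448) - 280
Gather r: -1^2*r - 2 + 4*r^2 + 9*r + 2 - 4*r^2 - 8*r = 0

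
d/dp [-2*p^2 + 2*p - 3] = 2 - 4*p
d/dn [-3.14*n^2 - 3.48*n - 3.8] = -6.28*n - 3.48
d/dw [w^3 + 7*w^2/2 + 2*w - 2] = 3*w^2 + 7*w + 2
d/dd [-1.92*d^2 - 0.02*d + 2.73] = -3.84*d - 0.02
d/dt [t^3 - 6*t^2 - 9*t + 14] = 3*t^2 - 12*t - 9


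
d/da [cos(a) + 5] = -sin(a)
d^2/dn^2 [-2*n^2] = -4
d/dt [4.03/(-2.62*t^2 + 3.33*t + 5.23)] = (21.1172*t - 13.4199)/(-2.62*t^2 + 3.33*t + 5.23)^2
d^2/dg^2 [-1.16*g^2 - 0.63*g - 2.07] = -2.32000000000000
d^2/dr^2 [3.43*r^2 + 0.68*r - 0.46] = 6.86000000000000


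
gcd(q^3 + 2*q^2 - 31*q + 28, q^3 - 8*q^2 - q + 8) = q - 1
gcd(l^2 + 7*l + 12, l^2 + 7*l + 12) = l^2 + 7*l + 12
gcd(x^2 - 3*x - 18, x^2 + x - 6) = x + 3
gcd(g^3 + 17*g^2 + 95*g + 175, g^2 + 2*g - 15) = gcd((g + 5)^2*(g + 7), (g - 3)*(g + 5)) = g + 5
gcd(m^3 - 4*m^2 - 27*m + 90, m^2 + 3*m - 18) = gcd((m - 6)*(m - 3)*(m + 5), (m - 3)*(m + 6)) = m - 3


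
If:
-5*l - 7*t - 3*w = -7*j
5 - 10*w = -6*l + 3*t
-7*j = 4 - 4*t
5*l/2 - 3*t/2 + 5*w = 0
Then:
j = -3616/4473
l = -145/213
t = -265/639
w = 46/213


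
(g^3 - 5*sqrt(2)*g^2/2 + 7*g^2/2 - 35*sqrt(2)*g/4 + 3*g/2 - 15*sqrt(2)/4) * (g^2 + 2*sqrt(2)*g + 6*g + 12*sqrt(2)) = g^5 - sqrt(2)*g^4/2 + 19*g^4/2 - 19*sqrt(2)*g^3/4 + 25*g^3/2 - 86*g^2 - 45*sqrt(2)*g^2/4 - 225*g - 9*sqrt(2)*g/2 - 90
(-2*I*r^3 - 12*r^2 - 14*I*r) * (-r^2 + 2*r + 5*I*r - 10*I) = 2*I*r^5 + 22*r^4 - 4*I*r^4 - 44*r^3 - 46*I*r^3 + 70*r^2 + 92*I*r^2 - 140*r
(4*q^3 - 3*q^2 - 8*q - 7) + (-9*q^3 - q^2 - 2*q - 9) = -5*q^3 - 4*q^2 - 10*q - 16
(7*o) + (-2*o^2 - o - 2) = -2*o^2 + 6*o - 2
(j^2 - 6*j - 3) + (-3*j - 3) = j^2 - 9*j - 6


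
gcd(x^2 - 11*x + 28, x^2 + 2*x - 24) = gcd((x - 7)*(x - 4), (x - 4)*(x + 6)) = x - 4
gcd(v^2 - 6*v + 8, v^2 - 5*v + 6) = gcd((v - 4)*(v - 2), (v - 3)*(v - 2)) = v - 2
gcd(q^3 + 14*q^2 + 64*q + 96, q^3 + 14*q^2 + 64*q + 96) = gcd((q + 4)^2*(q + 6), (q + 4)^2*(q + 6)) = q^3 + 14*q^2 + 64*q + 96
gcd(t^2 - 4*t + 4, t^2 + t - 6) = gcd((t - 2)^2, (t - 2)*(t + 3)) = t - 2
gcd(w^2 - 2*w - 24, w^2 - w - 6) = 1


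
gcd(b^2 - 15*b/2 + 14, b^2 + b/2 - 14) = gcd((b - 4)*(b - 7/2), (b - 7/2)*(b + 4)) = b - 7/2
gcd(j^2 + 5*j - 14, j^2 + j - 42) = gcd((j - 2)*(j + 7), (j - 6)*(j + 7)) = j + 7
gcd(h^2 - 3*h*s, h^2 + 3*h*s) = h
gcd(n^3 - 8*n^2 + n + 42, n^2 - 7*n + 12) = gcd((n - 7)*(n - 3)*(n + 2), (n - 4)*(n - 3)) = n - 3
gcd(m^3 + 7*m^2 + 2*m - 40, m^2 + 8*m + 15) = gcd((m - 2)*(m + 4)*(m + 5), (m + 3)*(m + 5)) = m + 5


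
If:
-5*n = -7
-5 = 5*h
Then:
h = -1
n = 7/5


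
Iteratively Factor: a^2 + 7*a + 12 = (a + 3)*(a + 4)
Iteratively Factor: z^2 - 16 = (z - 4)*(z + 4)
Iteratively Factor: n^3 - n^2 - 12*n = (n + 3)*(n^2 - 4*n) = n*(n + 3)*(n - 4)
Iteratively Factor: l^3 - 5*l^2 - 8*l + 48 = (l + 3)*(l^2 - 8*l + 16) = (l - 4)*(l + 3)*(l - 4)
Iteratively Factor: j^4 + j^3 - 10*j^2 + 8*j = (j + 4)*(j^3 - 3*j^2 + 2*j) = (j - 2)*(j + 4)*(j^2 - j) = (j - 2)*(j - 1)*(j + 4)*(j)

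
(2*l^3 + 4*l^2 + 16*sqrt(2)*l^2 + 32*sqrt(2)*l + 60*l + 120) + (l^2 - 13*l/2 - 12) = 2*l^3 + 5*l^2 + 16*sqrt(2)*l^2 + 32*sqrt(2)*l + 107*l/2 + 108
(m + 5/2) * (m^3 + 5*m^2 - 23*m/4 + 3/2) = m^4 + 15*m^3/2 + 27*m^2/4 - 103*m/8 + 15/4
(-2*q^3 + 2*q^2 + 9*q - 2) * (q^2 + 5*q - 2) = -2*q^5 - 8*q^4 + 23*q^3 + 39*q^2 - 28*q + 4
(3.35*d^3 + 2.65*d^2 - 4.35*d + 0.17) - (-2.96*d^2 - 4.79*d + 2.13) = 3.35*d^3 + 5.61*d^2 + 0.44*d - 1.96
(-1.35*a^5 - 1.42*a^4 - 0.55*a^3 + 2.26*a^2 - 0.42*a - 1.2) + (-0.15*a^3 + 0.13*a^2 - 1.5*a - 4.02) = -1.35*a^5 - 1.42*a^4 - 0.7*a^3 + 2.39*a^2 - 1.92*a - 5.22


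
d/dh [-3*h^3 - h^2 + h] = -9*h^2 - 2*h + 1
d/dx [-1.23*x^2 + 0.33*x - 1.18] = 0.33 - 2.46*x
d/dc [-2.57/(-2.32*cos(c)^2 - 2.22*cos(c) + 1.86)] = (11.9248*cos(c) + 5.7054)*sin(c)/(2.32*cos(c)^2 + 2.22*cos(c) - 1.86)^2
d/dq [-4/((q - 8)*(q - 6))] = 8*(q - 7)/((q - 8)^2*(q - 6)^2)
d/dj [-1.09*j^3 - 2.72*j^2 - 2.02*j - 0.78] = -3.27*j^2 - 5.44*j - 2.02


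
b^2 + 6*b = b*(b + 6)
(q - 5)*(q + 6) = q^2 + q - 30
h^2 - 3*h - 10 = (h - 5)*(h + 2)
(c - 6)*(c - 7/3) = c^2 - 25*c/3 + 14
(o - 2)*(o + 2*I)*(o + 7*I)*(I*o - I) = I*o^4 - 9*o^3 - 3*I*o^3 + 27*o^2 - 12*I*o^2 - 18*o + 42*I*o - 28*I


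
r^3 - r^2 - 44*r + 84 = (r - 6)*(r - 2)*(r + 7)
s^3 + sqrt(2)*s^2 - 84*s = s*(s - 6*sqrt(2))*(s + 7*sqrt(2))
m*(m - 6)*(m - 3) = m^3 - 9*m^2 + 18*m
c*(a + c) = a*c + c^2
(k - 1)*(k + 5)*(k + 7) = k^3 + 11*k^2 + 23*k - 35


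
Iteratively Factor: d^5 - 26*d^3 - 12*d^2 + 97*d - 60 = (d - 5)*(d^4 + 5*d^3 - d^2 - 17*d + 12) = (d - 5)*(d - 1)*(d^3 + 6*d^2 + 5*d - 12) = (d - 5)*(d - 1)^2*(d^2 + 7*d + 12) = (d - 5)*(d - 1)^2*(d + 4)*(d + 3)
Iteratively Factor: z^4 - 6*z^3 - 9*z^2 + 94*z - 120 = (z - 3)*(z^3 - 3*z^2 - 18*z + 40) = (z - 5)*(z - 3)*(z^2 + 2*z - 8) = (z - 5)*(z - 3)*(z + 4)*(z - 2)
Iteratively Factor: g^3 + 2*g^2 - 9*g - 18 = (g + 3)*(g^2 - g - 6) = (g + 2)*(g + 3)*(g - 3)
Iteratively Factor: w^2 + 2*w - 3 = (w + 3)*(w - 1)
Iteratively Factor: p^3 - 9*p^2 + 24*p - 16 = (p - 4)*(p^2 - 5*p + 4) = (p - 4)*(p - 1)*(p - 4)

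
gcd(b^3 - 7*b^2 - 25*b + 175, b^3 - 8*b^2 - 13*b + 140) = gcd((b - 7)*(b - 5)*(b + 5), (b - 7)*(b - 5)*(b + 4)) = b^2 - 12*b + 35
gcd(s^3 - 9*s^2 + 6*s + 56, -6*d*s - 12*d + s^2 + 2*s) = s + 2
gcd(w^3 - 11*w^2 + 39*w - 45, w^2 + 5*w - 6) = 1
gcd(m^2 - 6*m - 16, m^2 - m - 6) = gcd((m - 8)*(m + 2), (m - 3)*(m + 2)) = m + 2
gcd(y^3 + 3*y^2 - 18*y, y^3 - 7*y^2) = y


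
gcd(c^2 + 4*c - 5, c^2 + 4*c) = 1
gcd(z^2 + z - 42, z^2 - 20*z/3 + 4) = z - 6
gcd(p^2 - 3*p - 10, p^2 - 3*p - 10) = p^2 - 3*p - 10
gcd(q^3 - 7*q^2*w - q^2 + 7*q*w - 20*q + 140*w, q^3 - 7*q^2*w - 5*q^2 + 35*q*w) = q^2 - 7*q*w - 5*q + 35*w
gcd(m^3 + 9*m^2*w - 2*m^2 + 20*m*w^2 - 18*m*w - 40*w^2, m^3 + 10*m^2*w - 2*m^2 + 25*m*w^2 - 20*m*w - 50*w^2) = m^2 + 5*m*w - 2*m - 10*w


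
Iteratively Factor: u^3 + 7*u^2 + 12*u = (u + 4)*(u^2 + 3*u) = (u + 3)*(u + 4)*(u)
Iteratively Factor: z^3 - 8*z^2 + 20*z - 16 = (z - 2)*(z^2 - 6*z + 8) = (z - 4)*(z - 2)*(z - 2)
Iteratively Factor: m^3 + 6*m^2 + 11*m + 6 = (m + 2)*(m^2 + 4*m + 3) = (m + 1)*(m + 2)*(m + 3)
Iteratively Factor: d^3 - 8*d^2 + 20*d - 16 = (d - 2)*(d^2 - 6*d + 8) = (d - 2)^2*(d - 4)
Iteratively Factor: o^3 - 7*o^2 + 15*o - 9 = (o - 1)*(o^2 - 6*o + 9) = (o - 3)*(o - 1)*(o - 3)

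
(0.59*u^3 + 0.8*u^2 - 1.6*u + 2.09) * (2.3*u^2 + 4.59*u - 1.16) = 1.357*u^5 + 4.5481*u^4 - 0.692399999999999*u^3 - 3.465*u^2 + 11.4491*u - 2.4244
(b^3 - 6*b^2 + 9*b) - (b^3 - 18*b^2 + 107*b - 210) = 12*b^2 - 98*b + 210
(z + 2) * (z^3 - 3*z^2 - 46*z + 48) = z^4 - z^3 - 52*z^2 - 44*z + 96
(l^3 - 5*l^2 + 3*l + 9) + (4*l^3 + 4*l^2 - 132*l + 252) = 5*l^3 - l^2 - 129*l + 261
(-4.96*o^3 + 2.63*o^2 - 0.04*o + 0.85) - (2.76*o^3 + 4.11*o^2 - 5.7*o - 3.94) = -7.72*o^3 - 1.48*o^2 + 5.66*o + 4.79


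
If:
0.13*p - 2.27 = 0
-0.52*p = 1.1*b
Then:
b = -8.25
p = 17.46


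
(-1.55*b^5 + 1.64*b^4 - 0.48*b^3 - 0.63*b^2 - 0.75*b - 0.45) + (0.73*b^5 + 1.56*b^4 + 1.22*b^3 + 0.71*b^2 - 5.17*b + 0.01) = -0.82*b^5 + 3.2*b^4 + 0.74*b^3 + 0.08*b^2 - 5.92*b - 0.44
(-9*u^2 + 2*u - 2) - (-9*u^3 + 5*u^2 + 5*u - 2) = 9*u^3 - 14*u^2 - 3*u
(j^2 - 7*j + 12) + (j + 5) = j^2 - 6*j + 17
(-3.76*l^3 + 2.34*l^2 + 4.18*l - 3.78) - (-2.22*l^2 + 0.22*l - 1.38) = -3.76*l^3 + 4.56*l^2 + 3.96*l - 2.4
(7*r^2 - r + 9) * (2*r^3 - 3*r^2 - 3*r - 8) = 14*r^5 - 23*r^4 - 80*r^2 - 19*r - 72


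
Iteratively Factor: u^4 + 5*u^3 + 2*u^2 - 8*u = (u)*(u^3 + 5*u^2 + 2*u - 8) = u*(u + 2)*(u^2 + 3*u - 4) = u*(u + 2)*(u + 4)*(u - 1)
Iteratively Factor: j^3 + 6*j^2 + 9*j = (j + 3)*(j^2 + 3*j) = j*(j + 3)*(j + 3)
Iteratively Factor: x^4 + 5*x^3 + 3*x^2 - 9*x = (x - 1)*(x^3 + 6*x^2 + 9*x) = x*(x - 1)*(x^2 + 6*x + 9) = x*(x - 1)*(x + 3)*(x + 3)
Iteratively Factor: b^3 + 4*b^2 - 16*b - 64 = (b + 4)*(b^2 - 16) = (b + 4)^2*(b - 4)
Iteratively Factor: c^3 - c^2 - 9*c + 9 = (c - 1)*(c^2 - 9) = (c - 1)*(c + 3)*(c - 3)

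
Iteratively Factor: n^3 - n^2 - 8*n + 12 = (n - 2)*(n^2 + n - 6) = (n - 2)^2*(n + 3)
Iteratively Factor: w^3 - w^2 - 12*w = (w)*(w^2 - w - 12) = w*(w + 3)*(w - 4)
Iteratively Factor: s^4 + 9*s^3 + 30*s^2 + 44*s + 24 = (s + 2)*(s^3 + 7*s^2 + 16*s + 12) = (s + 2)^2*(s^2 + 5*s + 6) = (s + 2)^3*(s + 3)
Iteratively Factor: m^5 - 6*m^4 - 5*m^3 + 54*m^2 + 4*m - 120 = (m + 2)*(m^4 - 8*m^3 + 11*m^2 + 32*m - 60) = (m - 3)*(m + 2)*(m^3 - 5*m^2 - 4*m + 20) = (m - 3)*(m - 2)*(m + 2)*(m^2 - 3*m - 10) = (m - 3)*(m - 2)*(m + 2)^2*(m - 5)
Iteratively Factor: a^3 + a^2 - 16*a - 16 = (a + 4)*(a^2 - 3*a - 4) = (a + 1)*(a + 4)*(a - 4)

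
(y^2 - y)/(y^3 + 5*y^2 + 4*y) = (y - 1)/(y^2 + 5*y + 4)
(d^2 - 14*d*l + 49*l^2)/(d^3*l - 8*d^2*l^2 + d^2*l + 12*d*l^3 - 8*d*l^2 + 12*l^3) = (d^2 - 14*d*l + 49*l^2)/(l*(d^3 - 8*d^2*l + d^2 + 12*d*l^2 - 8*d*l + 12*l^2))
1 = 1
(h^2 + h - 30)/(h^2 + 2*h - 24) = (h - 5)/(h - 4)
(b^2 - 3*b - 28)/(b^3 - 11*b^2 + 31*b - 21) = (b + 4)/(b^2 - 4*b + 3)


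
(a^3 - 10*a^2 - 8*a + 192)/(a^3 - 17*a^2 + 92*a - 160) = (a^2 - 2*a - 24)/(a^2 - 9*a + 20)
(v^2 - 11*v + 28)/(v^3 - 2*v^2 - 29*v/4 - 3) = 4*(v - 7)/(4*v^2 + 8*v + 3)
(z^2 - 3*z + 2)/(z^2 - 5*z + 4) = (z - 2)/(z - 4)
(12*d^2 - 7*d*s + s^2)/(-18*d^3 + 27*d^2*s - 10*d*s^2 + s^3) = (-4*d + s)/(6*d^2 - 7*d*s + s^2)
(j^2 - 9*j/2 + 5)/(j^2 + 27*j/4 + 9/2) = 2*(2*j^2 - 9*j + 10)/(4*j^2 + 27*j + 18)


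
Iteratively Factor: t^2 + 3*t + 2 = (t + 1)*(t + 2)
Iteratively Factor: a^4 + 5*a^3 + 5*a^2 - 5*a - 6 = (a + 2)*(a^3 + 3*a^2 - a - 3) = (a + 1)*(a + 2)*(a^2 + 2*a - 3) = (a + 1)*(a + 2)*(a + 3)*(a - 1)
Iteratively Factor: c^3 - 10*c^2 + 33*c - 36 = (c - 3)*(c^2 - 7*c + 12) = (c - 3)^2*(c - 4)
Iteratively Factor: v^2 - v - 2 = (v - 2)*(v + 1)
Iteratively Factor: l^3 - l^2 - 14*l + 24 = (l - 3)*(l^2 + 2*l - 8) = (l - 3)*(l - 2)*(l + 4)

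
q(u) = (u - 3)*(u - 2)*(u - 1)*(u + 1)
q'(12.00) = 4877.00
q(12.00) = 12870.00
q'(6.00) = 389.00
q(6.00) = 420.00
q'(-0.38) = -1.19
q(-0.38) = -6.88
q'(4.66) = 130.64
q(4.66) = 91.47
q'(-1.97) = -103.49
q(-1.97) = 56.84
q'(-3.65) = -425.85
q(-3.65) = 462.99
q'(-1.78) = -82.89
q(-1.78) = 39.18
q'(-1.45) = -53.23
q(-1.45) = 16.93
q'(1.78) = -2.17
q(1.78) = 0.58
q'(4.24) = 82.64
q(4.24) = 47.16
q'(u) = (u - 3)*(u - 2)*(u - 1) + (u - 3)*(u - 2)*(u + 1) + (u - 3)*(u - 1)*(u + 1) + (u - 2)*(u - 1)*(u + 1) = 4*u^3 - 15*u^2 + 10*u + 5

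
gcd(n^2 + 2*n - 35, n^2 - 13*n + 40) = n - 5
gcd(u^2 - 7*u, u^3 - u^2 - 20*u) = u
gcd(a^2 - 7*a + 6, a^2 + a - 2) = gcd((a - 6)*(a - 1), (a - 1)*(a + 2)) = a - 1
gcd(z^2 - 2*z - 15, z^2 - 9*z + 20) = z - 5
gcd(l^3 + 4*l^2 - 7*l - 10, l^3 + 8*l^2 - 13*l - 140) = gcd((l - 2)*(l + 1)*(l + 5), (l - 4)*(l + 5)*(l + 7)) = l + 5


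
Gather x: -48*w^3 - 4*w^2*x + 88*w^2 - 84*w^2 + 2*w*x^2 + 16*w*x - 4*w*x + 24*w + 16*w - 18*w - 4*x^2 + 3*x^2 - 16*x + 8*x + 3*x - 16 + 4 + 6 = -48*w^3 + 4*w^2 + 22*w + x^2*(2*w - 1) + x*(-4*w^2 + 12*w - 5) - 6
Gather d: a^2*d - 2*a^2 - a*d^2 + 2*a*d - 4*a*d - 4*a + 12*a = -2*a^2 - a*d^2 + 8*a + d*(a^2 - 2*a)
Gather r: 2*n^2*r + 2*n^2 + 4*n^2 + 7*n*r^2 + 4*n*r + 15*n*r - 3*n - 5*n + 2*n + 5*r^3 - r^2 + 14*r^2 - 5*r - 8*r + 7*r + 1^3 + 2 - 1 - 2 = 6*n^2 - 6*n + 5*r^3 + r^2*(7*n + 13) + r*(2*n^2 + 19*n - 6)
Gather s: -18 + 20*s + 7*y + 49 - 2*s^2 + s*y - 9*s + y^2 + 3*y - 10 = -2*s^2 + s*(y + 11) + y^2 + 10*y + 21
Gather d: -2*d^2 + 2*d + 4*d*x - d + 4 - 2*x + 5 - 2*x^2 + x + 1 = -2*d^2 + d*(4*x + 1) - 2*x^2 - x + 10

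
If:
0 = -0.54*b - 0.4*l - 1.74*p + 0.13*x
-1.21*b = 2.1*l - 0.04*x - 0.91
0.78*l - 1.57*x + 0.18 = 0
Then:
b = 1.15257469802924 - 3.46026700572155*x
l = 2.01282051282051*x - 0.230769230769231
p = 0.685871251701973*x - 0.304645198062126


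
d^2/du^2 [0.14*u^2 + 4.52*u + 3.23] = 0.280000000000000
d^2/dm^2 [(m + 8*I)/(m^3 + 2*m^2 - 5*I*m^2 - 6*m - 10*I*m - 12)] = 2*(-(m + 8*I)*(-3*m^2 - 4*m + 10*I*m + 6 + 10*I)^2 + (-3*m^2 - 4*m + 10*I*m - (m + 8*I)*(3*m + 2 - 5*I) + 6 + 10*I)*(-m^3 - 2*m^2 + 5*I*m^2 + 6*m + 10*I*m + 12))/(-m^3 - 2*m^2 + 5*I*m^2 + 6*m + 10*I*m + 12)^3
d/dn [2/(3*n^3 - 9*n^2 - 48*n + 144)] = 2*(-3*n^2 + 6*n + 16)/(3*(n^3 - 3*n^2 - 16*n + 48)^2)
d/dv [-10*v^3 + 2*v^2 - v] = -30*v^2 + 4*v - 1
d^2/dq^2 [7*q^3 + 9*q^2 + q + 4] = 42*q + 18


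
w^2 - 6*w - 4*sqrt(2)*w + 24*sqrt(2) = (w - 6)*(w - 4*sqrt(2))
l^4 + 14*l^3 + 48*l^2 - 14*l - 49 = (l - 1)*(l + 1)*(l + 7)^2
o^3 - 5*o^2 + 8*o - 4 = (o - 2)^2*(o - 1)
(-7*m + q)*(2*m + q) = -14*m^2 - 5*m*q + q^2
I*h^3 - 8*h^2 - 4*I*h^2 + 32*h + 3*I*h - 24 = (h - 3)*(h + 8*I)*(I*h - I)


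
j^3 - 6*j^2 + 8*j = j*(j - 4)*(j - 2)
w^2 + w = w*(w + 1)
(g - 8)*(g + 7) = g^2 - g - 56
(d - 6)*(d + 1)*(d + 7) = d^3 + 2*d^2 - 41*d - 42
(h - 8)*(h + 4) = h^2 - 4*h - 32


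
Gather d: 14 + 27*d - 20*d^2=-20*d^2 + 27*d + 14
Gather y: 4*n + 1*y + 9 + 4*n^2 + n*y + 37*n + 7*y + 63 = 4*n^2 + 41*n + y*(n + 8) + 72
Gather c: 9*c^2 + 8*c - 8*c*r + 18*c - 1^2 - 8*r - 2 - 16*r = 9*c^2 + c*(26 - 8*r) - 24*r - 3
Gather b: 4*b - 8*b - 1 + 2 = 1 - 4*b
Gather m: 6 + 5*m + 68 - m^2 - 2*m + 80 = -m^2 + 3*m + 154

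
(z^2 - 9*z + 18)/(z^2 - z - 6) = (z - 6)/(z + 2)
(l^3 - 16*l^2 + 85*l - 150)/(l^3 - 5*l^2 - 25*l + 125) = (l - 6)/(l + 5)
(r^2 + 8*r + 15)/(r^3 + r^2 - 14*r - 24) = (r + 5)/(r^2 - 2*r - 8)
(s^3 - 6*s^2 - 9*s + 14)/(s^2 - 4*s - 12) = (s^2 - 8*s + 7)/(s - 6)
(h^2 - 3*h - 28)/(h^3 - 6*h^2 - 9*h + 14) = (h + 4)/(h^2 + h - 2)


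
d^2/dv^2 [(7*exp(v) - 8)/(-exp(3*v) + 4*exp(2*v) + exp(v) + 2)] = (-28*exp(6*v) + 156*exp(5*v) - 492*exp(4*v) + 342*exp(3*v) + 576*exp(2*v) - 234*exp(v) - 44)*exp(v)/(exp(9*v) - 12*exp(8*v) + 45*exp(7*v) - 46*exp(6*v) + 3*exp(5*v) - 96*exp(4*v) - 37*exp(3*v) - 54*exp(2*v) - 12*exp(v) - 8)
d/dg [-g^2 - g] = -2*g - 1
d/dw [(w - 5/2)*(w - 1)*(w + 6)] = 3*w^2 + 5*w - 37/2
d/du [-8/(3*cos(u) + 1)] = -24*sin(u)/(3*cos(u) + 1)^2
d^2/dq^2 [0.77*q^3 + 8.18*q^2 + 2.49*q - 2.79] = 4.62*q + 16.36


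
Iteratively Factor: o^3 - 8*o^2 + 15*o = (o - 5)*(o^2 - 3*o) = o*(o - 5)*(o - 3)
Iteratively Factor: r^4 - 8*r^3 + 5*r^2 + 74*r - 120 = (r + 3)*(r^3 - 11*r^2 + 38*r - 40) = (r - 2)*(r + 3)*(r^2 - 9*r + 20) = (r - 5)*(r - 2)*(r + 3)*(r - 4)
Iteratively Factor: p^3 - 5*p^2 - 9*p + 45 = (p - 5)*(p^2 - 9) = (p - 5)*(p - 3)*(p + 3)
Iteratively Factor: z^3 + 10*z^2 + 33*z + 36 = (z + 3)*(z^2 + 7*z + 12) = (z + 3)^2*(z + 4)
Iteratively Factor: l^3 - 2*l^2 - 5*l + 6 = (l - 1)*(l^2 - l - 6) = (l - 1)*(l + 2)*(l - 3)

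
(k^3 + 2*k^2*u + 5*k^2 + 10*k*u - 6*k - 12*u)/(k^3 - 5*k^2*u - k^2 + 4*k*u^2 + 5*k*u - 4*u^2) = (k^2 + 2*k*u + 6*k + 12*u)/(k^2 - 5*k*u + 4*u^2)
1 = 1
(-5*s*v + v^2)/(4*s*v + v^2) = (-5*s + v)/(4*s + v)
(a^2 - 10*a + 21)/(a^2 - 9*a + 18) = (a - 7)/(a - 6)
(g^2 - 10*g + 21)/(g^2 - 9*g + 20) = (g^2 - 10*g + 21)/(g^2 - 9*g + 20)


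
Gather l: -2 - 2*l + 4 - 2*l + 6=8 - 4*l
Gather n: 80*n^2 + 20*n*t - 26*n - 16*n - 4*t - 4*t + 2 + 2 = 80*n^2 + n*(20*t - 42) - 8*t + 4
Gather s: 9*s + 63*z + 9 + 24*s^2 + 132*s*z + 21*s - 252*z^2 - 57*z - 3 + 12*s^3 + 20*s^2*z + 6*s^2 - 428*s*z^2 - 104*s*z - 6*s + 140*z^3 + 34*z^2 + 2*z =12*s^3 + s^2*(20*z + 30) + s*(-428*z^2 + 28*z + 24) + 140*z^3 - 218*z^2 + 8*z + 6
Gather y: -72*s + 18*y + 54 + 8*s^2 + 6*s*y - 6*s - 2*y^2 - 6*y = 8*s^2 - 78*s - 2*y^2 + y*(6*s + 12) + 54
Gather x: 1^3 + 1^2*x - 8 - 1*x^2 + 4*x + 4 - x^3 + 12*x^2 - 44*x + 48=-x^3 + 11*x^2 - 39*x + 45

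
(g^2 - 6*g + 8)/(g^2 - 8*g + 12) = (g - 4)/(g - 6)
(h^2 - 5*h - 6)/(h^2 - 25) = (h^2 - 5*h - 6)/(h^2 - 25)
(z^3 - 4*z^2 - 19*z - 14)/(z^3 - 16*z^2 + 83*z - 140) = (z^2 + 3*z + 2)/(z^2 - 9*z + 20)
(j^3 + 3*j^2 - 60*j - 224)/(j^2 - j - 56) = j + 4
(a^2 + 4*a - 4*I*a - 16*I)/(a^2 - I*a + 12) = (a + 4)/(a + 3*I)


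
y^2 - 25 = (y - 5)*(y + 5)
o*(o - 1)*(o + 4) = o^3 + 3*o^2 - 4*o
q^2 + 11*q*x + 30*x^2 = (q + 5*x)*(q + 6*x)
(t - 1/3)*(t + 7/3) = t^2 + 2*t - 7/9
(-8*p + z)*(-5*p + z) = 40*p^2 - 13*p*z + z^2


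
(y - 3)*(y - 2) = y^2 - 5*y + 6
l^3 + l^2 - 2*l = l*(l - 1)*(l + 2)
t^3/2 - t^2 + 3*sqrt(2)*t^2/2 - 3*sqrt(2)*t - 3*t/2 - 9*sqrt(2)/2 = (t/2 + 1/2)*(t - 3)*(t + 3*sqrt(2))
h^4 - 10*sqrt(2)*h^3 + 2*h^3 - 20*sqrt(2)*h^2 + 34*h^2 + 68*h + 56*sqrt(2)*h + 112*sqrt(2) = (h + 2)*(h - 7*sqrt(2))*(h - 4*sqrt(2))*(h + sqrt(2))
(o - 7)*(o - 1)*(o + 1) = o^3 - 7*o^2 - o + 7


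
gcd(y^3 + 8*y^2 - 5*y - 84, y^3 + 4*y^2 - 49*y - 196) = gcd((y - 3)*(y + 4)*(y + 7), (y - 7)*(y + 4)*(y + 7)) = y^2 + 11*y + 28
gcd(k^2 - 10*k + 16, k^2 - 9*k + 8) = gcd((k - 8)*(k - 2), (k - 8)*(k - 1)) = k - 8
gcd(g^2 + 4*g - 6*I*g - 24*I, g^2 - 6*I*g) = g - 6*I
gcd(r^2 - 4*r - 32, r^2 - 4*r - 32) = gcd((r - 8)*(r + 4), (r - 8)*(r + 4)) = r^2 - 4*r - 32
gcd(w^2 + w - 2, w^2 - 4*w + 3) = w - 1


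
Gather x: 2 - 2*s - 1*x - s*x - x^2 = -2*s - x^2 + x*(-s - 1) + 2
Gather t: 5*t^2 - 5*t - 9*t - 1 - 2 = 5*t^2 - 14*t - 3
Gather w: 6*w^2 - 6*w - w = 6*w^2 - 7*w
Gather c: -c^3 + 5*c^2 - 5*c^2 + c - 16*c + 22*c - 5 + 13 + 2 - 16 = -c^3 + 7*c - 6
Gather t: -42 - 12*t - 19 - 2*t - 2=-14*t - 63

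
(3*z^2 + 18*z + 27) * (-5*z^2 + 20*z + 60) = -15*z^4 - 30*z^3 + 405*z^2 + 1620*z + 1620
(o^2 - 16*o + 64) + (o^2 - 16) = 2*o^2 - 16*o + 48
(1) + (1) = 2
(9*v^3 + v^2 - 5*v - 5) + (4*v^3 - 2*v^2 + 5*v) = 13*v^3 - v^2 - 5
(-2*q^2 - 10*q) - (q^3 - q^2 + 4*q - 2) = -q^3 - q^2 - 14*q + 2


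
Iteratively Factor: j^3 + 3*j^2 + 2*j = (j)*(j^2 + 3*j + 2) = j*(j + 2)*(j + 1)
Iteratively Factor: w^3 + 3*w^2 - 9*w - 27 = (w - 3)*(w^2 + 6*w + 9) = (w - 3)*(w + 3)*(w + 3)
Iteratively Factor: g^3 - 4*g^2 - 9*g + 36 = (g - 3)*(g^2 - g - 12) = (g - 4)*(g - 3)*(g + 3)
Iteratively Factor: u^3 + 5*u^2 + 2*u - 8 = (u + 4)*(u^2 + u - 2) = (u - 1)*(u + 4)*(u + 2)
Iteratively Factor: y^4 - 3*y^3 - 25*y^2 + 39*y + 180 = (y + 3)*(y^3 - 6*y^2 - 7*y + 60) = (y - 5)*(y + 3)*(y^2 - y - 12) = (y - 5)*(y - 4)*(y + 3)*(y + 3)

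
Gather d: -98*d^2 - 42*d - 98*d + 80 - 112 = -98*d^2 - 140*d - 32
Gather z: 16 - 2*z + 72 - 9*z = 88 - 11*z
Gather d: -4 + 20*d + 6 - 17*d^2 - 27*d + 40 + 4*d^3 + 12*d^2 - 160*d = 4*d^3 - 5*d^2 - 167*d + 42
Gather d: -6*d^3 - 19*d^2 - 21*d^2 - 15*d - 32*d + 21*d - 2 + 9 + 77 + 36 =-6*d^3 - 40*d^2 - 26*d + 120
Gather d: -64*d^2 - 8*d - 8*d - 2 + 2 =-64*d^2 - 16*d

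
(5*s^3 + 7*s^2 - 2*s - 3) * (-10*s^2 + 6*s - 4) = -50*s^5 - 40*s^4 + 42*s^3 - 10*s^2 - 10*s + 12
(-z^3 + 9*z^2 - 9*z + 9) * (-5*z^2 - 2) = 5*z^5 - 45*z^4 + 47*z^3 - 63*z^2 + 18*z - 18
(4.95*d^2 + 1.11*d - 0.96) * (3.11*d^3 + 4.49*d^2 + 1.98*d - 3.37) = 15.3945*d^5 + 25.6776*d^4 + 11.7993*d^3 - 18.7941*d^2 - 5.6415*d + 3.2352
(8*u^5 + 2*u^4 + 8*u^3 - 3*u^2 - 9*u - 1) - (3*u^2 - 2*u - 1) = 8*u^5 + 2*u^4 + 8*u^3 - 6*u^2 - 7*u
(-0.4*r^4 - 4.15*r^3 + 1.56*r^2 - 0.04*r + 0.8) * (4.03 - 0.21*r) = 0.084*r^5 - 0.7405*r^4 - 17.0521*r^3 + 6.2952*r^2 - 0.3292*r + 3.224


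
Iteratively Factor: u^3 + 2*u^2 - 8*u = (u + 4)*(u^2 - 2*u) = u*(u + 4)*(u - 2)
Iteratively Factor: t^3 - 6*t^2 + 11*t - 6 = (t - 1)*(t^2 - 5*t + 6) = (t - 3)*(t - 1)*(t - 2)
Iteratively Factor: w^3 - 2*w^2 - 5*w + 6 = (w - 3)*(w^2 + w - 2) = (w - 3)*(w + 2)*(w - 1)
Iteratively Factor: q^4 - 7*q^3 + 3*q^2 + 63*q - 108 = (q - 3)*(q^3 - 4*q^2 - 9*q + 36) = (q - 3)^2*(q^2 - q - 12) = (q - 3)^2*(q + 3)*(q - 4)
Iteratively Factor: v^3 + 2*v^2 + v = (v + 1)*(v^2 + v) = v*(v + 1)*(v + 1)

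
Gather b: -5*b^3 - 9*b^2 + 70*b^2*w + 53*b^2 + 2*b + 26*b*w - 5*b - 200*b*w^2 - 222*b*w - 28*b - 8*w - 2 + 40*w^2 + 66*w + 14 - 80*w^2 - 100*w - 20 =-5*b^3 + b^2*(70*w + 44) + b*(-200*w^2 - 196*w - 31) - 40*w^2 - 42*w - 8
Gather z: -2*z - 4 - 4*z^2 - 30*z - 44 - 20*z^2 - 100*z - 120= -24*z^2 - 132*z - 168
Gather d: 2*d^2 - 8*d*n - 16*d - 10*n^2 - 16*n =2*d^2 + d*(-8*n - 16) - 10*n^2 - 16*n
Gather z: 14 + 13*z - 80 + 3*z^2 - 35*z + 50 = 3*z^2 - 22*z - 16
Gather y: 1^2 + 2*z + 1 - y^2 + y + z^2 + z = -y^2 + y + z^2 + 3*z + 2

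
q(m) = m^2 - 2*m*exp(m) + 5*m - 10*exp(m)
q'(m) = -2*m*exp(m) + 2*m - 12*exp(m) + 5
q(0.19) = -11.57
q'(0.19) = -9.59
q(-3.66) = -4.97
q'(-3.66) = -2.44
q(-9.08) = 37.05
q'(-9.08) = -13.16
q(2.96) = -283.66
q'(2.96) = -334.90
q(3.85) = -797.70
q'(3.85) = -913.06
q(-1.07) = -6.90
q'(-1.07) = -0.52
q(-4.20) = -3.38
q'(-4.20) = -3.45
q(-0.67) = -7.33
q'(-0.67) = -1.79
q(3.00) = -297.37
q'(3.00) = -350.54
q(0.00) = -10.00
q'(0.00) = -7.00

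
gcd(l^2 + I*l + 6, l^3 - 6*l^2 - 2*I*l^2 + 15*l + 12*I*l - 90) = l + 3*I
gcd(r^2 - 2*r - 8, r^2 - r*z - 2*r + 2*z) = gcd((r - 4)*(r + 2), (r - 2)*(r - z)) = 1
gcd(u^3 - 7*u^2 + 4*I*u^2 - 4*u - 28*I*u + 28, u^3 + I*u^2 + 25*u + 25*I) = 1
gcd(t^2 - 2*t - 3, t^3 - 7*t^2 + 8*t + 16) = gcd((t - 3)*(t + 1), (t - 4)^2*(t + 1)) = t + 1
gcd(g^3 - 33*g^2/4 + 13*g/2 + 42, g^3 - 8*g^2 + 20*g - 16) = g - 4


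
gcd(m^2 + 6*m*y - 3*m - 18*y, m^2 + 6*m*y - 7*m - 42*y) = m + 6*y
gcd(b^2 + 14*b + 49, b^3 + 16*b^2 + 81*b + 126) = b + 7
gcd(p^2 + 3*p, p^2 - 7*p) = p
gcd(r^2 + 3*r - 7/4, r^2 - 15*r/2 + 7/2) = r - 1/2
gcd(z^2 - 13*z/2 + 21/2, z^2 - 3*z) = z - 3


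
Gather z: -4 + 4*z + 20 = 4*z + 16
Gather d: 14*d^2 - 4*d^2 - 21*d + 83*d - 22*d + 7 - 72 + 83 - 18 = 10*d^2 + 40*d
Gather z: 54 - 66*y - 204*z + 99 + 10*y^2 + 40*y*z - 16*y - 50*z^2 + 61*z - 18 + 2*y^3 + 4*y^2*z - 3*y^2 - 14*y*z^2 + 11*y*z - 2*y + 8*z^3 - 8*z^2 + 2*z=2*y^3 + 7*y^2 - 84*y + 8*z^3 + z^2*(-14*y - 58) + z*(4*y^2 + 51*y - 141) + 135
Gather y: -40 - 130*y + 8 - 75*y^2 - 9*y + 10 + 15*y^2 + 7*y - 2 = -60*y^2 - 132*y - 24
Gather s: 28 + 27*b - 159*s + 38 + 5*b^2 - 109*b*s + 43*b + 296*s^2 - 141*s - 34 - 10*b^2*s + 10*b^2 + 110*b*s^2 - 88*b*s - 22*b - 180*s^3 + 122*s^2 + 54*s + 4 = 15*b^2 + 48*b - 180*s^3 + s^2*(110*b + 418) + s*(-10*b^2 - 197*b - 246) + 36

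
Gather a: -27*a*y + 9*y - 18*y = -27*a*y - 9*y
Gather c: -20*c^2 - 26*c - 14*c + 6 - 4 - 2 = -20*c^2 - 40*c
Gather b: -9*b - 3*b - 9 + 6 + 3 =-12*b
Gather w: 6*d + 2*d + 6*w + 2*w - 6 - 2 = 8*d + 8*w - 8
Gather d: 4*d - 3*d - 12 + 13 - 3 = d - 2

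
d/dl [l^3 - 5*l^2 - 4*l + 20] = 3*l^2 - 10*l - 4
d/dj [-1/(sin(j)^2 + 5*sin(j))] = (2*sin(j) + 5)*cos(j)/((sin(j) + 5)^2*sin(j)^2)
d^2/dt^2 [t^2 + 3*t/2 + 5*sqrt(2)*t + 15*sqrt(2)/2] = 2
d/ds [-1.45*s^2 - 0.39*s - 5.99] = -2.9*s - 0.39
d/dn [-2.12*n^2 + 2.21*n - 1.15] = 2.21 - 4.24*n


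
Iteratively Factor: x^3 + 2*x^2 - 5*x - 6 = (x - 2)*(x^2 + 4*x + 3) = (x - 2)*(x + 3)*(x + 1)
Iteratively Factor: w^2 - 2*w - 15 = (w + 3)*(w - 5)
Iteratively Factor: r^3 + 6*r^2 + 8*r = (r + 2)*(r^2 + 4*r) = (r + 2)*(r + 4)*(r)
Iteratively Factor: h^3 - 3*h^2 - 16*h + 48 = (h - 3)*(h^2 - 16) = (h - 3)*(h + 4)*(h - 4)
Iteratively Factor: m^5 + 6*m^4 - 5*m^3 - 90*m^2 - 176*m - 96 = (m + 2)*(m^4 + 4*m^3 - 13*m^2 - 64*m - 48) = (m - 4)*(m + 2)*(m^3 + 8*m^2 + 19*m + 12) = (m - 4)*(m + 2)*(m + 3)*(m^2 + 5*m + 4) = (m - 4)*(m + 2)*(m + 3)*(m + 4)*(m + 1)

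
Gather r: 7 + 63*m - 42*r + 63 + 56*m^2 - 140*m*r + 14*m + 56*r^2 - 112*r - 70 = 56*m^2 + 77*m + 56*r^2 + r*(-140*m - 154)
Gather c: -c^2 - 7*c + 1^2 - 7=-c^2 - 7*c - 6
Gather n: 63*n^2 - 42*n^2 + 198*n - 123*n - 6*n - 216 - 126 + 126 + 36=21*n^2 + 69*n - 180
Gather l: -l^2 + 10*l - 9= -l^2 + 10*l - 9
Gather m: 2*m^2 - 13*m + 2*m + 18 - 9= 2*m^2 - 11*m + 9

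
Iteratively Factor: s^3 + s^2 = (s)*(s^2 + s) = s*(s + 1)*(s)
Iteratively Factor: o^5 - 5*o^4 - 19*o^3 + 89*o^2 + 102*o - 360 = (o + 3)*(o^4 - 8*o^3 + 5*o^2 + 74*o - 120) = (o - 4)*(o + 3)*(o^3 - 4*o^2 - 11*o + 30) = (o - 5)*(o - 4)*(o + 3)*(o^2 + o - 6) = (o - 5)*(o - 4)*(o - 2)*(o + 3)*(o + 3)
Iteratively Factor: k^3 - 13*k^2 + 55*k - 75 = (k - 5)*(k^2 - 8*k + 15) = (k - 5)^2*(k - 3)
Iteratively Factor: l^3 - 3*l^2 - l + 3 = (l - 3)*(l^2 - 1) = (l - 3)*(l - 1)*(l + 1)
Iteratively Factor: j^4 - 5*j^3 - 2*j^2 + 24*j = (j - 4)*(j^3 - j^2 - 6*j) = (j - 4)*(j - 3)*(j^2 + 2*j) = j*(j - 4)*(j - 3)*(j + 2)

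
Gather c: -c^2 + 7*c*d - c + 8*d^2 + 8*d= -c^2 + c*(7*d - 1) + 8*d^2 + 8*d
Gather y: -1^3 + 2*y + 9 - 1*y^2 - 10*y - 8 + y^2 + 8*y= 0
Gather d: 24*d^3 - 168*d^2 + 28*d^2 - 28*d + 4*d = 24*d^3 - 140*d^2 - 24*d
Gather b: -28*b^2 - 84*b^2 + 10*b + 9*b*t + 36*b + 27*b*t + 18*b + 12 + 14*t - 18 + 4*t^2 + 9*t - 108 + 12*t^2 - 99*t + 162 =-112*b^2 + b*(36*t + 64) + 16*t^2 - 76*t + 48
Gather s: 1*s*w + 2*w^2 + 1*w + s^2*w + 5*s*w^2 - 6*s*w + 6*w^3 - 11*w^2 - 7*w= s^2*w + s*(5*w^2 - 5*w) + 6*w^3 - 9*w^2 - 6*w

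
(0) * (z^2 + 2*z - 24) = 0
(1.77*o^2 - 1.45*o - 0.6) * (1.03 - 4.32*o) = -7.6464*o^3 + 8.0871*o^2 + 1.0985*o - 0.618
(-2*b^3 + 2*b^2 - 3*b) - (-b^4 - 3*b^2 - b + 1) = b^4 - 2*b^3 + 5*b^2 - 2*b - 1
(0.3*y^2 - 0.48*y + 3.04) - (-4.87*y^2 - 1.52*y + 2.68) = 5.17*y^2 + 1.04*y + 0.36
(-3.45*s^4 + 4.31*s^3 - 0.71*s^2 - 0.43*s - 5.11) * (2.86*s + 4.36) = -9.867*s^5 - 2.7154*s^4 + 16.761*s^3 - 4.3254*s^2 - 16.4894*s - 22.2796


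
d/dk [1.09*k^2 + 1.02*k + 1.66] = 2.18*k + 1.02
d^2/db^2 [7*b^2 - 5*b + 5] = 14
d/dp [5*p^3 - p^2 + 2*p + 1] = 15*p^2 - 2*p + 2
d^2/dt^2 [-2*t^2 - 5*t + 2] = -4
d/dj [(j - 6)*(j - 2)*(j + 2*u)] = 3*j^2 + 4*j*u - 16*j - 16*u + 12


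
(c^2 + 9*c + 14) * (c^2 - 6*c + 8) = c^4 + 3*c^3 - 32*c^2 - 12*c + 112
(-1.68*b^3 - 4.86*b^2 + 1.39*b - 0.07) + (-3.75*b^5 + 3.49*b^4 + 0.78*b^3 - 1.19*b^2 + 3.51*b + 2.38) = -3.75*b^5 + 3.49*b^4 - 0.9*b^3 - 6.05*b^2 + 4.9*b + 2.31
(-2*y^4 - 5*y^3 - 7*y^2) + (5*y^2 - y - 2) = -2*y^4 - 5*y^3 - 2*y^2 - y - 2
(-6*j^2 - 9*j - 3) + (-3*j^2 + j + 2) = -9*j^2 - 8*j - 1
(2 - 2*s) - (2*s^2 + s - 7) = -2*s^2 - 3*s + 9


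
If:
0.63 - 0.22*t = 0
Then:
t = 2.86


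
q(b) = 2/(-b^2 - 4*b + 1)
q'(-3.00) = -0.25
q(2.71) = -0.12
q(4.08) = -0.06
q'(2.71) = 0.06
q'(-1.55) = 0.08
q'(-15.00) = 0.00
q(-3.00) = 0.50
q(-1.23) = 0.45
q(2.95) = -0.10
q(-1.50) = 0.42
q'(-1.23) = 0.16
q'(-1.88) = 0.02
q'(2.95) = 0.05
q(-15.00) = -0.01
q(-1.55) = 0.42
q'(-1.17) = 0.18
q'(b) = 2*(2*b + 4)/(-b^2 - 4*b + 1)^2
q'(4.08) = 0.02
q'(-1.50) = 0.09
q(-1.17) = 0.46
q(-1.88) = 0.40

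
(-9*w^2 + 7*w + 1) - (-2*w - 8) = -9*w^2 + 9*w + 9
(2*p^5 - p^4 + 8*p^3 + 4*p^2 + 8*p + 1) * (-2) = -4*p^5 + 2*p^4 - 16*p^3 - 8*p^2 - 16*p - 2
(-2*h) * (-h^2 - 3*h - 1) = 2*h^3 + 6*h^2 + 2*h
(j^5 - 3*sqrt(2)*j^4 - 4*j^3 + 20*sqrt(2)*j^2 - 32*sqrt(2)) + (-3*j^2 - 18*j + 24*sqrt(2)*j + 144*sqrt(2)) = j^5 - 3*sqrt(2)*j^4 - 4*j^3 - 3*j^2 + 20*sqrt(2)*j^2 - 18*j + 24*sqrt(2)*j + 112*sqrt(2)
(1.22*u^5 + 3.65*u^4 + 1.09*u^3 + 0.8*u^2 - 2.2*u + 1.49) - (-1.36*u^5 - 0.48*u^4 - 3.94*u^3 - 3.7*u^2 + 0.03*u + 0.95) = 2.58*u^5 + 4.13*u^4 + 5.03*u^3 + 4.5*u^2 - 2.23*u + 0.54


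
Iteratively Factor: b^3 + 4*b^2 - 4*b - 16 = (b + 4)*(b^2 - 4) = (b - 2)*(b + 4)*(b + 2)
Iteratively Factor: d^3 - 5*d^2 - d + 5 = (d - 1)*(d^2 - 4*d - 5) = (d - 5)*(d - 1)*(d + 1)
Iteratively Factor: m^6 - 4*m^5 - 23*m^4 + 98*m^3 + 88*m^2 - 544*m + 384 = (m - 4)*(m^5 - 23*m^3 + 6*m^2 + 112*m - 96) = (m - 4)*(m - 1)*(m^4 + m^3 - 22*m^2 - 16*m + 96) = (m - 4)^2*(m - 1)*(m^3 + 5*m^2 - 2*m - 24) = (m - 4)^2*(m - 1)*(m + 4)*(m^2 + m - 6) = (m - 4)^2*(m - 2)*(m - 1)*(m + 4)*(m + 3)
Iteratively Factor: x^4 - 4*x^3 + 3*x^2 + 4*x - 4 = (x - 2)*(x^3 - 2*x^2 - x + 2) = (x - 2)*(x - 1)*(x^2 - x - 2) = (x - 2)^2*(x - 1)*(x + 1)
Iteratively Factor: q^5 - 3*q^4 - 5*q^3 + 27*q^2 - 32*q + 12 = (q - 2)*(q^4 - q^3 - 7*q^2 + 13*q - 6) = (q - 2)*(q - 1)*(q^3 - 7*q + 6) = (q - 2)*(q - 1)^2*(q^2 + q - 6) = (q - 2)^2*(q - 1)^2*(q + 3)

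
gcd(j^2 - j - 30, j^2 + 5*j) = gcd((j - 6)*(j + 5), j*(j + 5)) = j + 5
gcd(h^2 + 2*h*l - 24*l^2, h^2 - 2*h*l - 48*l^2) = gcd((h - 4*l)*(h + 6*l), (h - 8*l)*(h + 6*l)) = h + 6*l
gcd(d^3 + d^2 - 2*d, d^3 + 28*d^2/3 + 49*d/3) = d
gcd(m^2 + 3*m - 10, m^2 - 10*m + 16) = m - 2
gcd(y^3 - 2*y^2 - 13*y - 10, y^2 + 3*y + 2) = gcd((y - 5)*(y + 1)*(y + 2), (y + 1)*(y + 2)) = y^2 + 3*y + 2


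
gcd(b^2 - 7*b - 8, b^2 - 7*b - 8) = b^2 - 7*b - 8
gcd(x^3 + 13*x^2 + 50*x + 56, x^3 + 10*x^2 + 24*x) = x + 4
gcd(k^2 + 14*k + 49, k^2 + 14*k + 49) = k^2 + 14*k + 49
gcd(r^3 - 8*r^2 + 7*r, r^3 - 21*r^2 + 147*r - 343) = r - 7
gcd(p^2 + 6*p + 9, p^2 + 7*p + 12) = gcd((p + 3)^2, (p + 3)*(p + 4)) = p + 3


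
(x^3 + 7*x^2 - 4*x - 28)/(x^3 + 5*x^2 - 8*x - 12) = (x^2 + 9*x + 14)/(x^2 + 7*x + 6)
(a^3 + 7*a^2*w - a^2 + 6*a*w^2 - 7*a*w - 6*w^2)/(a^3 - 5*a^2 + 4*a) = (a^2 + 7*a*w + 6*w^2)/(a*(a - 4))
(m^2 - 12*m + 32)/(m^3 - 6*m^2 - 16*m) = (m - 4)/(m*(m + 2))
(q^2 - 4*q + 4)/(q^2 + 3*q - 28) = (q^2 - 4*q + 4)/(q^2 + 3*q - 28)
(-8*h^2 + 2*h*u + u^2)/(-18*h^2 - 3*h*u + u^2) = (8*h^2 - 2*h*u - u^2)/(18*h^2 + 3*h*u - u^2)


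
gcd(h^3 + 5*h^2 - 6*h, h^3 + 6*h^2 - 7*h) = h^2 - h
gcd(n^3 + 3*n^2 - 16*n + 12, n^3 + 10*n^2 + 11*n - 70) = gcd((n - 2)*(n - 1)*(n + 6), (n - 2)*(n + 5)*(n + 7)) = n - 2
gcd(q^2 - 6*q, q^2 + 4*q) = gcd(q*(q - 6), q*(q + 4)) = q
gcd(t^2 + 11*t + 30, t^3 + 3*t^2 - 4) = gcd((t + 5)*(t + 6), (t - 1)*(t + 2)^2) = 1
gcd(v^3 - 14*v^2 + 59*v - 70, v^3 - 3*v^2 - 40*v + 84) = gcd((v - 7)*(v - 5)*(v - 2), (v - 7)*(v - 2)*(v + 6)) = v^2 - 9*v + 14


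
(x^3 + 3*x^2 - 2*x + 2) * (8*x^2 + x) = 8*x^5 + 25*x^4 - 13*x^3 + 14*x^2 + 2*x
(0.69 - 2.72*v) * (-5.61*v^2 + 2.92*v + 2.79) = 15.2592*v^3 - 11.8133*v^2 - 5.574*v + 1.9251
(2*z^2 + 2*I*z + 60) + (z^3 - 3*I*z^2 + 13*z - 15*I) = z^3 + 2*z^2 - 3*I*z^2 + 13*z + 2*I*z + 60 - 15*I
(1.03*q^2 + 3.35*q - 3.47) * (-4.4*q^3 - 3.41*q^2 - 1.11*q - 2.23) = -4.532*q^5 - 18.2523*q^4 + 2.7012*q^3 + 5.8173*q^2 - 3.6188*q + 7.7381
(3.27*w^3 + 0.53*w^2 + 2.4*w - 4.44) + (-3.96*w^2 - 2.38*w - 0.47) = 3.27*w^3 - 3.43*w^2 + 0.02*w - 4.91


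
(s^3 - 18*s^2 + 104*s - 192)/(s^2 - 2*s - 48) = (s^2 - 10*s + 24)/(s + 6)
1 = 1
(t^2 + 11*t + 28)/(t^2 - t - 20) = (t + 7)/(t - 5)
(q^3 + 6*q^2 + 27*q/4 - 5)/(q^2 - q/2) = q + 13/2 + 10/q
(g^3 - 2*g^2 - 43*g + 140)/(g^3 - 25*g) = (g^2 + 3*g - 28)/(g*(g + 5))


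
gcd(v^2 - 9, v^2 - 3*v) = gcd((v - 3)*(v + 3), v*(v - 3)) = v - 3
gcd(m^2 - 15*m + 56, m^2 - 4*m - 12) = 1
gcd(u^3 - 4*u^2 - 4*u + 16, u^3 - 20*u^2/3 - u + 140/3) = u - 4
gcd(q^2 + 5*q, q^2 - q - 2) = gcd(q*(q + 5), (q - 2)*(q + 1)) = 1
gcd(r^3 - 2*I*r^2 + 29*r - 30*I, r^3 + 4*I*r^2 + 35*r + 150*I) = r^2 - I*r + 30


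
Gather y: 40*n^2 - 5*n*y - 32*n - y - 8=40*n^2 - 32*n + y*(-5*n - 1) - 8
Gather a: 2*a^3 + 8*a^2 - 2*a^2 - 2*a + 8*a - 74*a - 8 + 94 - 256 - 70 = 2*a^3 + 6*a^2 - 68*a - 240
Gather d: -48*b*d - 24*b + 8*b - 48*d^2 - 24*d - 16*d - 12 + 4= -16*b - 48*d^2 + d*(-48*b - 40) - 8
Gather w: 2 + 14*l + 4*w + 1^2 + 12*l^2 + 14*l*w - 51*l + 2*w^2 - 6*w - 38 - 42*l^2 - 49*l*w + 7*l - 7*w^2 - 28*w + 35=-30*l^2 - 30*l - 5*w^2 + w*(-35*l - 30)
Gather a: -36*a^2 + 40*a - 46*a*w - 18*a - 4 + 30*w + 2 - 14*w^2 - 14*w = -36*a^2 + a*(22 - 46*w) - 14*w^2 + 16*w - 2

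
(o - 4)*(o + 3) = o^2 - o - 12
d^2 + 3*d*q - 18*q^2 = (d - 3*q)*(d + 6*q)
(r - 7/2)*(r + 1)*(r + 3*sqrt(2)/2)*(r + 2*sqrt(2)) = r^4 - 5*r^3/2 + 7*sqrt(2)*r^3/2 - 35*sqrt(2)*r^2/4 + 5*r^2/2 - 49*sqrt(2)*r/4 - 15*r - 21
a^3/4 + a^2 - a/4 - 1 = (a/4 + 1)*(a - 1)*(a + 1)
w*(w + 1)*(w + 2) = w^3 + 3*w^2 + 2*w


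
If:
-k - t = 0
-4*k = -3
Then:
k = 3/4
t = -3/4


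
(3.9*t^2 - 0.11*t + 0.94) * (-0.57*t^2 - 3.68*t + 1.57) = -2.223*t^4 - 14.2893*t^3 + 5.992*t^2 - 3.6319*t + 1.4758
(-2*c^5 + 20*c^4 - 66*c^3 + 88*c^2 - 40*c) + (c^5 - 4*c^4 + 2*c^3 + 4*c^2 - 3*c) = -c^5 + 16*c^4 - 64*c^3 + 92*c^2 - 43*c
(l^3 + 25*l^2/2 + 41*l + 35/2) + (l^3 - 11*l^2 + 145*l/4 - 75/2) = 2*l^3 + 3*l^2/2 + 309*l/4 - 20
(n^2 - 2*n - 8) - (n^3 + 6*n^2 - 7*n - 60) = -n^3 - 5*n^2 + 5*n + 52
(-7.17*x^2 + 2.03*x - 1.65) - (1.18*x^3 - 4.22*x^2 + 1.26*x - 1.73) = -1.18*x^3 - 2.95*x^2 + 0.77*x + 0.0800000000000001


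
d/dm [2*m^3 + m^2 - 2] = 2*m*(3*m + 1)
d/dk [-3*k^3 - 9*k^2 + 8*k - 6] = -9*k^2 - 18*k + 8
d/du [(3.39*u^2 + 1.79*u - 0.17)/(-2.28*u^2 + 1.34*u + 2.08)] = (8.6238*u^2 + 13.3272*u + 3.951)/(5.1984*u^4 - 6.1104*u^3 - 7.6892*u^2 + 5.5744*u + 4.3264)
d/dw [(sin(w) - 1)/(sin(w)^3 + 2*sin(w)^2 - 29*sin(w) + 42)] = (-2*sin(w)^3 + sin(w)^2 + 4*sin(w) + 13)*cos(w)/(sin(w)^3 + 2*sin(w)^2 - 29*sin(w) + 42)^2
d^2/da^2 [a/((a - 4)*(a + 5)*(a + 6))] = 6*(a^5 + 7*a^4 + 21*a^3 + 240*a^2 + 840*a - 560)/(a^9 + 21*a^8 + 105*a^7 - 605*a^6 - 6510*a^5 - 3444*a^4 + 111016*a^3 + 231840*a^2 - 604800*a - 1728000)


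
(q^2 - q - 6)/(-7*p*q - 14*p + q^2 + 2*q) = (3 - q)/(7*p - q)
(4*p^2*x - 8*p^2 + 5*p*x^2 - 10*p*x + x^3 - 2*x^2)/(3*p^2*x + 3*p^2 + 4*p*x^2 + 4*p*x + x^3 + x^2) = (4*p*x - 8*p + x^2 - 2*x)/(3*p*x + 3*p + x^2 + x)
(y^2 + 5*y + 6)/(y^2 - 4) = (y + 3)/(y - 2)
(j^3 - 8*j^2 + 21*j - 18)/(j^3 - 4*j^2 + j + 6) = (j - 3)/(j + 1)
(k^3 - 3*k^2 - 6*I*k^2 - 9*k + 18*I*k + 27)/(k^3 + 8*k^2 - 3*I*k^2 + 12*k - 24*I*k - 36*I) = (k^2 - 3*k*(1 + I) + 9*I)/(k^2 + 8*k + 12)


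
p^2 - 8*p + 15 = (p - 5)*(p - 3)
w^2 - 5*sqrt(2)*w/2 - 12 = (w - 4*sqrt(2))*(w + 3*sqrt(2)/2)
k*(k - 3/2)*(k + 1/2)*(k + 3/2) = k^4 + k^3/2 - 9*k^2/4 - 9*k/8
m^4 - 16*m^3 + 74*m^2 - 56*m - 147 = (m - 7)^2*(m - 3)*(m + 1)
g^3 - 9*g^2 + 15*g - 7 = (g - 7)*(g - 1)^2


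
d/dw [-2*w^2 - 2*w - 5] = -4*w - 2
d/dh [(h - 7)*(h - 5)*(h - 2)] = 3*h^2 - 28*h + 59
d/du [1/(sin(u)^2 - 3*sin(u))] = (3 - 2*sin(u))*cos(u)/((sin(u) - 3)^2*sin(u)^2)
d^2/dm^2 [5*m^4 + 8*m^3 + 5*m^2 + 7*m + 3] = 60*m^2 + 48*m + 10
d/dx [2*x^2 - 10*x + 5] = 4*x - 10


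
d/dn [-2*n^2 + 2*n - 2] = 2 - 4*n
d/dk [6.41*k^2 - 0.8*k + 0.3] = 12.82*k - 0.8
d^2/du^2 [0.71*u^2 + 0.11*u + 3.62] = 1.42000000000000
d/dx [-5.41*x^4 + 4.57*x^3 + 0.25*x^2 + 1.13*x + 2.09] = -21.64*x^3 + 13.71*x^2 + 0.5*x + 1.13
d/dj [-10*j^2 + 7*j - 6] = 7 - 20*j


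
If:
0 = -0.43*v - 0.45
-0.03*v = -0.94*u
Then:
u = -0.03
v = -1.05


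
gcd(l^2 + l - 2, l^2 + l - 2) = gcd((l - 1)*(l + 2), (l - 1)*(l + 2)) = l^2 + l - 2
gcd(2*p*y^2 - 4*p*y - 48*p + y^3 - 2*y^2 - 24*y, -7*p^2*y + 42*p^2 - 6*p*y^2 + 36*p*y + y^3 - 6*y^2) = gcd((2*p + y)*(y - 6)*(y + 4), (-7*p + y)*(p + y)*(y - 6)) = y - 6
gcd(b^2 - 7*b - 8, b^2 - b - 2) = b + 1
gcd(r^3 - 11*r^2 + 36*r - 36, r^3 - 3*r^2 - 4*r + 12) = r^2 - 5*r + 6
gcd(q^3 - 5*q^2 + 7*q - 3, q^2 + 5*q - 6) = q - 1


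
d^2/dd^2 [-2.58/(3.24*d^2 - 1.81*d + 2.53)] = (54.167616*d^2 - 30.260304*d - 2.58*(6.48*d - 1.81)*(12.96*d - 3.62) + 42.297552)/(3.24*d^2 - 1.81*d + 2.53)^3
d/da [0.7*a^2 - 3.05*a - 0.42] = 1.4*a - 3.05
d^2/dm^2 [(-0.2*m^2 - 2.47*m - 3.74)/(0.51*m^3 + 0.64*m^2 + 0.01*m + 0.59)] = (-0.10404*m^6 - 3.854682*m^5 - 16.504416*m^4 - 20.684926*m^3 + 0.0659279999999978*m^2 + 12.204612*m + 2.713606)/(0.132651*m^9 + 0.499392*m^8 + 0.634491*m^7 + 0.742105*m^6 + 1.167897*m^5 + 0.743238*m^4 + 0.55525*m^3 + 0.668529*m^2 + 0.010443*m + 0.205379)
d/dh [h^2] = 2*h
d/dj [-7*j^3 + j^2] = j*(2 - 21*j)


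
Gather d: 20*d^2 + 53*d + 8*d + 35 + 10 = 20*d^2 + 61*d + 45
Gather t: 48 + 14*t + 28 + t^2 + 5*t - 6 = t^2 + 19*t + 70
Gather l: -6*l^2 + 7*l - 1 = -6*l^2 + 7*l - 1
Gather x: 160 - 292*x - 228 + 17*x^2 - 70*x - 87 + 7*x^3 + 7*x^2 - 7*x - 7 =7*x^3 + 24*x^2 - 369*x - 162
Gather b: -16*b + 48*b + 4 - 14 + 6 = 32*b - 4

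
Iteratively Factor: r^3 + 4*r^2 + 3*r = (r)*(r^2 + 4*r + 3) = r*(r + 3)*(r + 1)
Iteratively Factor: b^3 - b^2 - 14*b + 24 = (b + 4)*(b^2 - 5*b + 6) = (b - 3)*(b + 4)*(b - 2)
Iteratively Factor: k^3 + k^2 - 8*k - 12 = (k + 2)*(k^2 - k - 6) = (k - 3)*(k + 2)*(k + 2)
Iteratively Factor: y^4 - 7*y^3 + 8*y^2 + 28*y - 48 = (y + 2)*(y^3 - 9*y^2 + 26*y - 24) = (y - 3)*(y + 2)*(y^2 - 6*y + 8) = (y - 3)*(y - 2)*(y + 2)*(y - 4)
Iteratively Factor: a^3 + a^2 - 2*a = (a - 1)*(a^2 + 2*a) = a*(a - 1)*(a + 2)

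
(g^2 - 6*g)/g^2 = (g - 6)/g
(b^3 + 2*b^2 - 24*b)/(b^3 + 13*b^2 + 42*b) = (b - 4)/(b + 7)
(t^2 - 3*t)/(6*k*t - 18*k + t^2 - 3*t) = t/(6*k + t)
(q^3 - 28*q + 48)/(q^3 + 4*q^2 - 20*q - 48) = (q - 2)/(q + 2)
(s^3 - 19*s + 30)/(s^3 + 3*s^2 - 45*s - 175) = (s^2 - 5*s + 6)/(s^2 - 2*s - 35)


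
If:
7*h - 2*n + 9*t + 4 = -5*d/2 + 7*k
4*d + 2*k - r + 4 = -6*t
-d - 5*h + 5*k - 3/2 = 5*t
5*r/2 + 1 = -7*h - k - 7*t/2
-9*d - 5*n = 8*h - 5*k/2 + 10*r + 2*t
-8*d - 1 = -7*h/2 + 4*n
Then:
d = -38216/134109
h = 7744/134109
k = -32741/268218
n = 66241/178812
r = 10607/134109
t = -56704/134109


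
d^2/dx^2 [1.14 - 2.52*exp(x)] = -2.52*exp(x)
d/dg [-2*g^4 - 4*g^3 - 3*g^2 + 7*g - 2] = -8*g^3 - 12*g^2 - 6*g + 7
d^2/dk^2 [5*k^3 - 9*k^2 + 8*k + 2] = 30*k - 18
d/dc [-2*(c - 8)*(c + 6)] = 4 - 4*c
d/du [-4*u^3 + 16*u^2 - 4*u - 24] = -12*u^2 + 32*u - 4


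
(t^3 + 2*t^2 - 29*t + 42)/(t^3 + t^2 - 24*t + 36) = (t + 7)/(t + 6)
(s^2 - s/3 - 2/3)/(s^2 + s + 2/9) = 3*(s - 1)/(3*s + 1)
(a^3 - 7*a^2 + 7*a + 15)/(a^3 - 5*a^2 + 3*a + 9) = (a - 5)/(a - 3)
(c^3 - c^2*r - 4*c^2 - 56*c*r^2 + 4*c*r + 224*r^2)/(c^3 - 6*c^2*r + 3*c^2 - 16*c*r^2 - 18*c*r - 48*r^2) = (c^2 + 7*c*r - 4*c - 28*r)/(c^2 + 2*c*r + 3*c + 6*r)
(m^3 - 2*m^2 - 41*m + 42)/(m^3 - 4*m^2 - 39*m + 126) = (m - 1)/(m - 3)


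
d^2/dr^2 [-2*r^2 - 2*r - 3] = -4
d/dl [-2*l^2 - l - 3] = -4*l - 1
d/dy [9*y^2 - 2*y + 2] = 18*y - 2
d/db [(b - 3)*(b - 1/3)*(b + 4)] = 3*b^2 + 4*b/3 - 37/3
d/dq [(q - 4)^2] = 2*q - 8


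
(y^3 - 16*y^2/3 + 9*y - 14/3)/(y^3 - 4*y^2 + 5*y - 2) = (y - 7/3)/(y - 1)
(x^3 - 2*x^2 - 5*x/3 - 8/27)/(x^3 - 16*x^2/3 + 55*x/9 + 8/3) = (x + 1/3)/(x - 3)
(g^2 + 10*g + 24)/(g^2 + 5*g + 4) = (g + 6)/(g + 1)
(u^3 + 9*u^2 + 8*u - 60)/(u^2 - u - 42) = (u^2 + 3*u - 10)/(u - 7)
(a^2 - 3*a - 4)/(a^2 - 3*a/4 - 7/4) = 4*(a - 4)/(4*a - 7)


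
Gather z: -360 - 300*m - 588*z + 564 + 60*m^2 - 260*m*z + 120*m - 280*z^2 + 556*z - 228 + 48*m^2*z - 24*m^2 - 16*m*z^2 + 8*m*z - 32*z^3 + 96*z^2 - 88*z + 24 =36*m^2 - 180*m - 32*z^3 + z^2*(-16*m - 184) + z*(48*m^2 - 252*m - 120)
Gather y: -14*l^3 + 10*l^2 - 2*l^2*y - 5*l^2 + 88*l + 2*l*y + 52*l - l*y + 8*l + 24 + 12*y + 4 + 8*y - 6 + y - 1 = -14*l^3 + 5*l^2 + 148*l + y*(-2*l^2 + l + 21) + 21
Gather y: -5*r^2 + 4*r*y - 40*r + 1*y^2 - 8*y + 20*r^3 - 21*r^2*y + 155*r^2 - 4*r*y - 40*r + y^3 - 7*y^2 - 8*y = 20*r^3 + 150*r^2 - 80*r + y^3 - 6*y^2 + y*(-21*r^2 - 16)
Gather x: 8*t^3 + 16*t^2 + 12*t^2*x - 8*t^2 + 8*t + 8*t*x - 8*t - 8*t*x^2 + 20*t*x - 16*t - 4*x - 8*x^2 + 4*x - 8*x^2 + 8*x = 8*t^3 + 8*t^2 - 16*t + x^2*(-8*t - 16) + x*(12*t^2 + 28*t + 8)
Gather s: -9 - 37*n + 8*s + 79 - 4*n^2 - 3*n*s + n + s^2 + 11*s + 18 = -4*n^2 - 36*n + s^2 + s*(19 - 3*n) + 88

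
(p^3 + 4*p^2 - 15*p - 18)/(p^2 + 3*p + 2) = (p^2 + 3*p - 18)/(p + 2)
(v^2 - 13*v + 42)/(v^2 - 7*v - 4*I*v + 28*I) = (v - 6)/(v - 4*I)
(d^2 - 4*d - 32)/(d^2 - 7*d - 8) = (d + 4)/(d + 1)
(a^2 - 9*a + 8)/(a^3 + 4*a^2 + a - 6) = (a - 8)/(a^2 + 5*a + 6)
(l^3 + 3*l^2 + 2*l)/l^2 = l + 3 + 2/l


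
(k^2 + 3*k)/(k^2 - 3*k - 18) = k/(k - 6)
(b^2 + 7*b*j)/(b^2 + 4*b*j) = (b + 7*j)/(b + 4*j)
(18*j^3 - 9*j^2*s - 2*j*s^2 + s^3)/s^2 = 18*j^3/s^2 - 9*j^2/s - 2*j + s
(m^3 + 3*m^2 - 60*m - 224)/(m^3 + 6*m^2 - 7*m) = (m^2 - 4*m - 32)/(m*(m - 1))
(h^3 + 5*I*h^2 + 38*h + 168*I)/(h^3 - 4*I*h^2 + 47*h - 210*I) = (h + 4*I)/(h - 5*I)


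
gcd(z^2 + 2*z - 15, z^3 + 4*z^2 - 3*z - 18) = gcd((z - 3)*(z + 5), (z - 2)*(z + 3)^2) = 1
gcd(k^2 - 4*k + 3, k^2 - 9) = k - 3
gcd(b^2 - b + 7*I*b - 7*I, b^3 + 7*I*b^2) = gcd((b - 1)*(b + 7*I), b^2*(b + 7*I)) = b + 7*I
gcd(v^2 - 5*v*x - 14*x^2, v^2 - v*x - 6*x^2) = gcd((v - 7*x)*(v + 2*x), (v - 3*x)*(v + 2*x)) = v + 2*x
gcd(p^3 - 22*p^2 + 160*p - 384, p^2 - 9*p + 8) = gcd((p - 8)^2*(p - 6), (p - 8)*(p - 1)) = p - 8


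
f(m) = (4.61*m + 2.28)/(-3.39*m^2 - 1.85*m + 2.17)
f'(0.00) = 3.02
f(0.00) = 1.05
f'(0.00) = 3.02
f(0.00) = 1.05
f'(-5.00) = 0.06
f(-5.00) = 0.28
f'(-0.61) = 2.56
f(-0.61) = -0.26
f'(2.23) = 0.36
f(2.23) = -0.67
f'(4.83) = 0.06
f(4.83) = -0.29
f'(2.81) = 0.20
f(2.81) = -0.51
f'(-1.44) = 5.06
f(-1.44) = 1.99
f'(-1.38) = 7.54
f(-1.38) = 2.36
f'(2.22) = 0.36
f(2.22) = -0.67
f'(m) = (4.61*m + 2.28)*(6.78*m + 1.85)/(-3.39*m^2 - 1.85*m + 2.17)^2 + 4.61/(-3.39*m^2 - 1.85*m + 2.17)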